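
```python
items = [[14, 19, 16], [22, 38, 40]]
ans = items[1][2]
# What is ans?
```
Trace:
  items=[[14, 19, 16], [22, 38, 40]]
  items=[[14, 19, 16], [22, 38, 40]], ans=40

Final answer: 40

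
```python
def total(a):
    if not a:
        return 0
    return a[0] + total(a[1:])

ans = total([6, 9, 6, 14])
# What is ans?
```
Call trace:
total(a=[6, 9, 6, 14])
  total(a=[9, 6, 14])
    total(a=[6, 14])
      total(a=[14])
        total(a=[])
        -> return 0
      -> return 14
    -> return 20
  -> return 29
-> return 35

Final answer: 35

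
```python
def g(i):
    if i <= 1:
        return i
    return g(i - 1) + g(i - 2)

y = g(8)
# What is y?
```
Call trace (a repeated sub-call is expanded the first time; later identical calls just restate its return value):
g(i=8)
  g(i=7)
    g(i=6)
      g(i=5)
        g(i=4)
          g(i=3)
            g(i=2)
              g(i=1)
              -> return 1
              g(i=0)
              -> return 0
            -> return 1
            g(i=1)
            -> return 1
          -> return 2
          g(i=2) -> return 1  (same call as traced above)
        -> return 3
        g(i=3) -> return 2  (same call as traced above)
      -> return 5
      g(i=4) -> return 3  (same call as traced above)
    -> return 8
    g(i=5) -> return 5  (same call as traced above)
  -> return 13
  g(i=6) -> return 8  (same call as traced above)
-> return 21

Final answer: 21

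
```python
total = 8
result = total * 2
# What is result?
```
Trace:
  total=8
  total=8, result=16

Final answer: 16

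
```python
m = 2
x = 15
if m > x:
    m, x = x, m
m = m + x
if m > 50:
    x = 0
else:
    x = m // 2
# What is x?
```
Trace:
  m=2
  m=2, x=15
  m=2, x=15
  m=17, x=15
  m=17, x=8

Final answer: 8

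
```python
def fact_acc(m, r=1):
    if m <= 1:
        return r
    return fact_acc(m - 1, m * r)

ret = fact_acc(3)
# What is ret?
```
Call trace:
fact_acc(m=3, r=1)
  fact_acc(m=2, r=3)
    fact_acc(m=1, r=6)
    -> return 6
  -> return 6
-> return 6

Final answer: 6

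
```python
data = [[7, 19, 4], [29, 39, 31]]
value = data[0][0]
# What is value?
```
Trace:
  data=[[7, 19, 4], [29, 39, 31]]
  data=[[7, 19, 4], [29, 39, 31]], value=7

Final answer: 7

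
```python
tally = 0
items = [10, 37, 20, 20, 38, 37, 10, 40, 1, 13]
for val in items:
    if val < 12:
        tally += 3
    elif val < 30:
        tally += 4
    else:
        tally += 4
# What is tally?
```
Trace:
  tally=0
  tally=3, val=10
  tally=7, val=37
  tally=11, val=20
  tally=15, val=20
  tally=19, val=38
  tally=23, val=37
  tally=26, val=10
  tally=30, val=40
  tally=33, val=1
  tally=37, val=13

Final answer: 37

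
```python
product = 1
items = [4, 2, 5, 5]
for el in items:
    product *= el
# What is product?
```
Trace:
  product=1
  product=4, el=4
  product=8, el=2
  product=40, el=5
  product=200, el=5

Final answer: 200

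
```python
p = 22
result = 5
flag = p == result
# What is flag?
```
Trace:
  p=22
  p=22, result=5
  p=22, result=5, flag=False

Final answer: False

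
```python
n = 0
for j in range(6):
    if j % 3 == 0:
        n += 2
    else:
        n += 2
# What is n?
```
Trace:
  n=0
  n=2, j=0
  n=4, j=1
  n=6, j=2
  n=8, j=3
  n=10, j=4
  n=12, j=5

Final answer: 12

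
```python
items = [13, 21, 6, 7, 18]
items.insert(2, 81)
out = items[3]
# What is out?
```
Trace:
  items=[13, 21, 6, 7, 18]
  items=[13, 21, 81, 6, 7, 18]
  items=[13, 21, 81, 6, 7, 18], out=6

Final answer: 6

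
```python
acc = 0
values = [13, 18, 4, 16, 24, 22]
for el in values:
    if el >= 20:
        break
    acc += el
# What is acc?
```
Trace:
  acc=0
  acc=13, el=13
  acc=31, el=18
  acc=35, el=4
  acc=51, el=16
  acc=51, el=24

Final answer: 51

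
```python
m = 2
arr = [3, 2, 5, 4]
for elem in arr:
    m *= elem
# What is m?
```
Trace:
  m=2
  m=6, elem=3
  m=12, elem=2
  m=60, elem=5
  m=240, elem=4

Final answer: 240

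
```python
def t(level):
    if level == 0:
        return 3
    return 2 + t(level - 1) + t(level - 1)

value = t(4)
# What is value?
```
Call trace (a repeated sub-call is expanded the first time; later identical calls just restate its return value):
t(level=4)
  t(level=3)
    t(level=2)
      t(level=1)
        t(level=0)
        -> return 3
        t(level=0)
        -> return 3
      -> return 8
      t(level=1) -> return 8  (same call as traced above)
    -> return 18
    t(level=2) -> return 18  (same call as traced above)
  -> return 38
  t(level=3) -> return 38  (same call as traced above)
-> return 78

Final answer: 78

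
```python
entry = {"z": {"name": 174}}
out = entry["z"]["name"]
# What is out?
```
Trace:
  entry={'z': {'name': 174}}
  entry={'z': {'name': 174}}, out=174

Final answer: 174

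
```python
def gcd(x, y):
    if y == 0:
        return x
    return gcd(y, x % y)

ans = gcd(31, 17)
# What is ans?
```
Call trace:
gcd(x=31, y=17)
  gcd(x=17, y=14)
    gcd(x=14, y=3)
      gcd(x=3, y=2)
        gcd(x=2, y=1)
          gcd(x=1, y=0)
          -> return 1
        -> return 1
      -> return 1
    -> return 1
  -> return 1
-> return 1

Final answer: 1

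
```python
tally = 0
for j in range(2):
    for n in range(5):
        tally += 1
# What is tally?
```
Trace:
  tally=0
  tally=1, j=0, n=0
  tally=2, j=0, n=1
  tally=3, j=0, n=2
  tally=4, j=0, n=3
  tally=5, j=0, n=4
  tally=6, j=1, n=0
  tally=7, j=1, n=1
  tally=8, j=1, n=2
  tally=9, j=1, n=3
  tally=10, j=1, n=4

Final answer: 10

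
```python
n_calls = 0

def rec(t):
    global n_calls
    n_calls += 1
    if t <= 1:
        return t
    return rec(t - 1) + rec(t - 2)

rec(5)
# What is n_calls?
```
Call trace (a repeated sub-call is expanded the first time; later identical calls just restate its return value):
rec(t=5)
  rec(t=4)
    rec(t=3)
      rec(t=2)
        rec(t=1)
        -> return 1
        rec(t=0)
        -> return 0
      -> return 1
      rec(t=1)
      -> return 1
    -> return 2
    rec(t=2) -> return 1  (same call as traced above)
  -> return 3
  rec(t=3) -> return 2  (same call as traced above)
-> return 5

n_calls is incremented once per call, so count the calls in each subtree. Let C(t) = number of calls made by rec(t).
C(0) = C(1) = 1 (base case, no recursion); C(t) = 1 + C(t - 1) + C(t - 2) otherwise.
C(2) = 1 + C(1) + C(0) = 1 + 1 + 1 = 3
C(3) = 1 + C(2) + C(1) = 1 + 3 + 1 = 5
C(4) = 1 + C(3) + C(2) = 1 + 5 + 3 = 9
C(5) = 1 + C(4) + C(3) = 1 + 9 + 5 = 15
n_calls = C(5) = 15

Final answer: 15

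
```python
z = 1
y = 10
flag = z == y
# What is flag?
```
Trace:
  z=1
  z=1, y=10
  z=1, y=10, flag=False

Final answer: False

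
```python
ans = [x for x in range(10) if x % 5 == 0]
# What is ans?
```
Trace:
  x=0
  x=1
  x=2
  x=3
  x=4
  x=5
  x=6
  x=7
  x=8
  x=9
  ans=[0, 5]

Final answer: [0, 5]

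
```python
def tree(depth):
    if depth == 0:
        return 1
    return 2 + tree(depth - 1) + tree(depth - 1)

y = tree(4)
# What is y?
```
Call trace (a repeated sub-call is expanded the first time; later identical calls just restate its return value):
tree(depth=4)
  tree(depth=3)
    tree(depth=2)
      tree(depth=1)
        tree(depth=0)
        -> return 1
        tree(depth=0)
        -> return 1
      -> return 4
      tree(depth=1) -> return 4  (same call as traced above)
    -> return 10
    tree(depth=2) -> return 10  (same call as traced above)
  -> return 22
  tree(depth=3) -> return 22  (same call as traced above)
-> return 46

Final answer: 46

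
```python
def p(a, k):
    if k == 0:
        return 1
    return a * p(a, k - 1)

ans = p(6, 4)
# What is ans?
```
Call trace:
p(a=6, k=4)
  p(a=6, k=3)
    p(a=6, k=2)
      p(a=6, k=1)
        p(a=6, k=0)
        -> return 1
      -> return 6
    -> return 36
  -> return 216
-> return 1296

Final answer: 1296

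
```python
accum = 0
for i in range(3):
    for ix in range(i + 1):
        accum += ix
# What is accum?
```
Trace:
  accum=0
  accum=0, i=0, ix=0
  accum=0, i=1, ix=0
  accum=1, i=1, ix=1
  accum=1, i=2, ix=0
  accum=2, i=2, ix=1
  accum=4, i=2, ix=2

Final answer: 4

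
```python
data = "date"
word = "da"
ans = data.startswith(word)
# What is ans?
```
Trace:
  data='date'
  data='date', word='da'
  data='date', word='da', ans=True

Final answer: True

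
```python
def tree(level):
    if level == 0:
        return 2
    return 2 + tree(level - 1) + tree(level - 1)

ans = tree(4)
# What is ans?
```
Call trace (a repeated sub-call is expanded the first time; later identical calls just restate its return value):
tree(level=4)
  tree(level=3)
    tree(level=2)
      tree(level=1)
        tree(level=0)
        -> return 2
        tree(level=0)
        -> return 2
      -> return 6
      tree(level=1) -> return 6  (same call as traced above)
    -> return 14
    tree(level=2) -> return 14  (same call as traced above)
  -> return 30
  tree(level=3) -> return 30  (same call as traced above)
-> return 62

Final answer: 62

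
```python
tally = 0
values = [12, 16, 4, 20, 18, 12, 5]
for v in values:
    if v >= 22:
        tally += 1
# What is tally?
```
Trace:
  tally=0
  tally=0, v=12
  tally=0, v=16
  tally=0, v=4
  tally=0, v=20
  tally=0, v=18
  tally=0, v=12
  tally=0, v=5

Final answer: 0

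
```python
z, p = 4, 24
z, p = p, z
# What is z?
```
Trace:
  z=4, p=24
  z=24, p=4

Final answer: 24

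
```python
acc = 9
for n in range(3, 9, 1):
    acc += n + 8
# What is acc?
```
Trace:
  acc=9
  acc=20, n=3
  acc=32, n=4
  acc=45, n=5
  acc=59, n=6
  acc=74, n=7
  acc=90, n=8

Final answer: 90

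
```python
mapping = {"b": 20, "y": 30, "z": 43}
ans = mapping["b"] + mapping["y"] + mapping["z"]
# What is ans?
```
Trace:
  mapping={'b': 20, 'y': 30, 'z': 43}
  mapping={'b': 20, 'y': 30, 'z': 43}, ans=93

Final answer: 93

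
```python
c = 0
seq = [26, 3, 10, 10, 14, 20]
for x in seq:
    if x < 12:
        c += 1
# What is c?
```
Trace:
  c=0
  c=0, x=26
  c=1, x=3
  c=2, x=10
  c=3, x=10
  c=3, x=14
  c=3, x=20

Final answer: 3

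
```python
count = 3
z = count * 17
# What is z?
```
Trace:
  count=3
  count=3, z=51

Final answer: 51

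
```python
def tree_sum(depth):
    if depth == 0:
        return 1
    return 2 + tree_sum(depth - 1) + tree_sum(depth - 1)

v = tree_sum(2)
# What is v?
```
Call trace (a repeated sub-call is expanded the first time; later identical calls just restate its return value):
tree_sum(depth=2)
  tree_sum(depth=1)
    tree_sum(depth=0)
    -> return 1
    tree_sum(depth=0)
    -> return 1
  -> return 4
  tree_sum(depth=1) -> return 4  (same call as traced above)
-> return 10

Final answer: 10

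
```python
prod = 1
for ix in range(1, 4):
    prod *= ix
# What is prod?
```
Trace:
  prod=1
  prod=1, ix=1
  prod=2, ix=2
  prod=6, ix=3

Final answer: 6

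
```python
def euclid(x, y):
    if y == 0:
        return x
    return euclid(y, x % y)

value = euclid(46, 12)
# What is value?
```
Call trace:
euclid(x=46, y=12)
  euclid(x=12, y=10)
    euclid(x=10, y=2)
      euclid(x=2, y=0)
      -> return 2
    -> return 2
  -> return 2
-> return 2

Final answer: 2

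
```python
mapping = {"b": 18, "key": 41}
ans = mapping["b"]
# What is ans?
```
Trace:
  mapping={'b': 18, 'key': 41}
  mapping={'b': 18, 'key': 41}, ans=18

Final answer: 18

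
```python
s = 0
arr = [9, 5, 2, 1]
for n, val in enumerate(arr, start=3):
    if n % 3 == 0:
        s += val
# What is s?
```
Trace:
  s=0
  s=9, n=3, val=9
  s=9, n=4, val=5
  s=9, n=5, val=2
  s=10, n=6, val=1

Final answer: 10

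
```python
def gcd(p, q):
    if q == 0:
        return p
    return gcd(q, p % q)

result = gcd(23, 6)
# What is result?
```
Call trace:
gcd(p=23, q=6)
  gcd(p=6, q=5)
    gcd(p=5, q=1)
      gcd(p=1, q=0)
      -> return 1
    -> return 1
  -> return 1
-> return 1

Final answer: 1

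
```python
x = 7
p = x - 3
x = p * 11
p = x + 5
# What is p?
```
Trace:
  x=7
  x=7, p=4
  x=44, p=4
  x=44, p=49

Final answer: 49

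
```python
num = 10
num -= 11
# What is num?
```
Trace:
  num=10
  num=-1

Final answer: -1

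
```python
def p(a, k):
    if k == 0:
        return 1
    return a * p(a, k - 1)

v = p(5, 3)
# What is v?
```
Call trace:
p(a=5, k=3)
  p(a=5, k=2)
    p(a=5, k=1)
      p(a=5, k=0)
      -> return 1
    -> return 5
  -> return 25
-> return 125

Final answer: 125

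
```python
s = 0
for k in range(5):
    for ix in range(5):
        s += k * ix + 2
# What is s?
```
Trace:
  s=0
  s=2, k=0, ix=0
  s=4, k=0, ix=1
  s=6, k=0, ix=2
  s=8, k=0, ix=3
  s=10, k=0, ix=4
  s=12, k=1, ix=0
  s=15, k=1, ix=1
  s=19, k=1, ix=2
  s=24, k=1, ix=3
  s=30, k=1, ix=4
  s=32, k=2, ix=0
  s=36, k=2, ix=1
  s=42, k=2, ix=2
  s=50, k=2, ix=3
  s=60, k=2, ix=4
  s=62, k=3, ix=0
  s=67, k=3, ix=1
  s=75, k=3, ix=2
  s=86, k=3, ix=3
  s=100, k=3, ix=4
  s=102, k=4, ix=0
  s=108, k=4, ix=1
  s=118, k=4, ix=2
  s=132, k=4, ix=3
  s=150, k=4, ix=4

Final answer: 150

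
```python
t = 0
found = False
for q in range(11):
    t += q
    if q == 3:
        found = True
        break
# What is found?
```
Trace:
  t=0
  t=0, found=False
  t=0, found=False, q=0
  t=1, found=False, q=1
  t=3, found=False, q=2
  t=6, found=True, q=3

Final answer: True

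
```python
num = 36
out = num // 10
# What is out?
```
Trace:
  num=36
  num=36, out=3

Final answer: 3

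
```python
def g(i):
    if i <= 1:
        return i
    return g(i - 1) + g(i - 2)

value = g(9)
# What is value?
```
Call trace (a repeated sub-call is expanded the first time; later identical calls just restate its return value):
g(i=9)
  g(i=8)
    g(i=7)
      g(i=6)
        g(i=5)
          g(i=4)
            g(i=3)
              g(i=2)
                g(i=1)
                -> return 1
                g(i=0)
                -> return 0
              -> return 1
              g(i=1)
              -> return 1
            -> return 2
            g(i=2) -> return 1  (same call as traced above)
          -> return 3
          g(i=3) -> return 2  (same call as traced above)
        -> return 5
        g(i=4) -> return 3  (same call as traced above)
      -> return 8
      g(i=5) -> return 5  (same call as traced above)
    -> return 13
    g(i=6) -> return 8  (same call as traced above)
  -> return 21
  g(i=7) -> return 13  (same call as traced above)
-> return 34

Final answer: 34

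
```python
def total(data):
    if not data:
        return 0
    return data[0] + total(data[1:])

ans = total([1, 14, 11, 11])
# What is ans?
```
Call trace:
total(data=[1, 14, 11, 11])
  total(data=[14, 11, 11])
    total(data=[11, 11])
      total(data=[11])
        total(data=[])
        -> return 0
      -> return 11
    -> return 22
  -> return 36
-> return 37

Final answer: 37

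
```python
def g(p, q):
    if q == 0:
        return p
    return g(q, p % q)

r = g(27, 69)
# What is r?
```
Call trace:
g(p=27, q=69)
  g(p=69, q=27)
    g(p=27, q=15)
      g(p=15, q=12)
        g(p=12, q=3)
          g(p=3, q=0)
          -> return 3
        -> return 3
      -> return 3
    -> return 3
  -> return 3
-> return 3

Final answer: 3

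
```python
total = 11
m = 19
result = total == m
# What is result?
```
Trace:
  total=11
  total=11, m=19
  total=11, m=19, result=False

Final answer: False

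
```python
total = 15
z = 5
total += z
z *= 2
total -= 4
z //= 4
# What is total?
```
Trace:
  total=15
  total=15, z=5
  total=20, z=5
  total=20, z=10
  total=16, z=10
  total=16, z=2

Final answer: 16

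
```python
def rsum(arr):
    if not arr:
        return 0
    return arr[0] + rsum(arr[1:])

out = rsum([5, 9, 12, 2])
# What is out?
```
Call trace:
rsum(arr=[5, 9, 12, 2])
  rsum(arr=[9, 12, 2])
    rsum(arr=[12, 2])
      rsum(arr=[2])
        rsum(arr=[])
        -> return 0
      -> return 2
    -> return 14
  -> return 23
-> return 28

Final answer: 28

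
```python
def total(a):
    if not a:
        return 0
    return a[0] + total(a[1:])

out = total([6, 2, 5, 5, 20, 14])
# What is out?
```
Call trace:
total(a=[6, 2, 5, 5, 20, 14])
  total(a=[2, 5, 5, 20, 14])
    total(a=[5, 5, 20, 14])
      total(a=[5, 20, 14])
        total(a=[20, 14])
          total(a=[14])
            total(a=[])
            -> return 0
          -> return 14
        -> return 34
      -> return 39
    -> return 44
  -> return 46
-> return 52

Final answer: 52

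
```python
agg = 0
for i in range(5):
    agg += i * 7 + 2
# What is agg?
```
Trace:
  agg=0
  agg=2, i=0
  agg=11, i=1
  agg=27, i=2
  agg=50, i=3
  agg=80, i=4

Final answer: 80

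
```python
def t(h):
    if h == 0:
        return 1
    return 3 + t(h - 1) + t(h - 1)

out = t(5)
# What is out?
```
Call trace (a repeated sub-call is expanded the first time; later identical calls just restate its return value):
t(h=5)
  t(h=4)
    t(h=3)
      t(h=2)
        t(h=1)
          t(h=0)
          -> return 1
          t(h=0)
          -> return 1
        -> return 5
        t(h=1) -> return 5  (same call as traced above)
      -> return 13
      t(h=2) -> return 13  (same call as traced above)
    -> return 29
    t(h=3) -> return 29  (same call as traced above)
  -> return 61
  t(h=4) -> return 61  (same call as traced above)
-> return 125

Final answer: 125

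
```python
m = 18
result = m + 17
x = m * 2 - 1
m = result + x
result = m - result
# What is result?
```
Trace:
  m=18
  m=18, result=35
  m=18, result=35, x=35
  m=70, result=35, x=35
  m=70, result=35, x=35

Final answer: 35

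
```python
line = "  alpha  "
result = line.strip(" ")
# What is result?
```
Trace:
  line='  alpha  '
  line='  alpha  ', result='alpha'

Final answer: 'alpha'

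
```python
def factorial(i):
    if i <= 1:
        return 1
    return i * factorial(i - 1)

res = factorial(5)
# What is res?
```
Call trace:
factorial(i=5)
  factorial(i=4)
    factorial(i=3)
      factorial(i=2)
        factorial(i=1)
        -> return 1
      -> return 2
    -> return 6
  -> return 24
-> return 120

Final answer: 120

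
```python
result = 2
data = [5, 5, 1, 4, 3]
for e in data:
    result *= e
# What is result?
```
Trace:
  result=2
  result=10, e=5
  result=50, e=5
  result=50, e=1
  result=200, e=4
  result=600, e=3

Final answer: 600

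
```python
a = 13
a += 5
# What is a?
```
Trace:
  a=13
  a=18

Final answer: 18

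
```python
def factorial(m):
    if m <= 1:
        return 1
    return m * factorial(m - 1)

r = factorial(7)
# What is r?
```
Call trace:
factorial(m=7)
  factorial(m=6)
    factorial(m=5)
      factorial(m=4)
        factorial(m=3)
          factorial(m=2)
            factorial(m=1)
            -> return 1
          -> return 2
        -> return 6
      -> return 24
    -> return 120
  -> return 720
-> return 5040

Final answer: 5040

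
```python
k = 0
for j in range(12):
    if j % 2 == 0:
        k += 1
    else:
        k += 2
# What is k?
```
Trace:
  k=0
  k=1, j=0
  k=3, j=1
  k=4, j=2
  k=6, j=3
  k=7, j=4
  k=9, j=5
  k=10, j=6
  k=12, j=7
  k=13, j=8
  k=15, j=9
  k=16, j=10
  k=18, j=11

Final answer: 18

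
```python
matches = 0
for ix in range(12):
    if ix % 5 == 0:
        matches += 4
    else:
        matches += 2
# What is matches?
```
Trace:
  matches=0
  matches=4, ix=0
  matches=6, ix=1
  matches=8, ix=2
  matches=10, ix=3
  matches=12, ix=4
  matches=16, ix=5
  matches=18, ix=6
  matches=20, ix=7
  matches=22, ix=8
  matches=24, ix=9
  matches=28, ix=10
  matches=30, ix=11

Final answer: 30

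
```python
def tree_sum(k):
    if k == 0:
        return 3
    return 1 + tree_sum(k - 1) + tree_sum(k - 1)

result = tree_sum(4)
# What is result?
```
Call trace (a repeated sub-call is expanded the first time; later identical calls just restate its return value):
tree_sum(k=4)
  tree_sum(k=3)
    tree_sum(k=2)
      tree_sum(k=1)
        tree_sum(k=0)
        -> return 3
        tree_sum(k=0)
        -> return 3
      -> return 7
      tree_sum(k=1) -> return 7  (same call as traced above)
    -> return 15
    tree_sum(k=2) -> return 15  (same call as traced above)
  -> return 31
  tree_sum(k=3) -> return 31  (same call as traced above)
-> return 63

Final answer: 63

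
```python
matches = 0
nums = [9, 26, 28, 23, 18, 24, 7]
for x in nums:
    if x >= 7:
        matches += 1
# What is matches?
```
Trace:
  matches=0
  matches=1, x=9
  matches=2, x=26
  matches=3, x=28
  matches=4, x=23
  matches=5, x=18
  matches=6, x=24
  matches=7, x=7

Final answer: 7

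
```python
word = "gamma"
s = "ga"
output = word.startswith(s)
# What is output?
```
Trace:
  word='gamma'
  word='gamma', s='ga'
  word='gamma', s='ga', output=True

Final answer: True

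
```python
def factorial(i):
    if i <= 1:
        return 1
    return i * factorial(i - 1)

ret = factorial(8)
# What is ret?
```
Call trace:
factorial(i=8)
  factorial(i=7)
    factorial(i=6)
      factorial(i=5)
        factorial(i=4)
          factorial(i=3)
            factorial(i=2)
              factorial(i=1)
              -> return 1
            -> return 2
          -> return 6
        -> return 24
      -> return 120
    -> return 720
  -> return 5040
-> return 40320

Final answer: 40320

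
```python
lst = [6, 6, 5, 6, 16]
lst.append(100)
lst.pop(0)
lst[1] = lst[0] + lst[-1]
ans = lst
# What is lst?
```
Trace:
  lst=[6, 6, 5, 6, 16]
  lst=[6, 6, 5, 6, 16, 100]
  lst=[6, 5, 6, 16, 100]
  lst=[6, 106, 6, 16, 100]
  lst=[6, 106, 6, 16, 100], ans=[6, 106, 6, 16, 100]

Final answer: [6, 106, 6, 16, 100]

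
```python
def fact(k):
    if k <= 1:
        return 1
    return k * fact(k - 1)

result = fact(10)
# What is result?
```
Call trace:
fact(k=10)
  fact(k=9)
    fact(k=8)
      fact(k=7)
        fact(k=6)
          fact(k=5)
            fact(k=4)
              fact(k=3)
                fact(k=2)
                  fact(k=1)
                  -> return 1
                -> return 2
              -> return 6
            -> return 24
          -> return 120
        -> return 720
      -> return 5040
    -> return 40320
  -> return 362880
-> return 3628800

Final answer: 3628800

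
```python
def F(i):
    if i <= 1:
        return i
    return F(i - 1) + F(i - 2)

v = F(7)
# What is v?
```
Call trace (a repeated sub-call is expanded the first time; later identical calls just restate its return value):
F(i=7)
  F(i=6)
    F(i=5)
      F(i=4)
        F(i=3)
          F(i=2)
            F(i=1)
            -> return 1
            F(i=0)
            -> return 0
          -> return 1
          F(i=1)
          -> return 1
        -> return 2
        F(i=2) -> return 1  (same call as traced above)
      -> return 3
      F(i=3) -> return 2  (same call as traced above)
    -> return 5
    F(i=4) -> return 3  (same call as traced above)
  -> return 8
  F(i=5) -> return 5  (same call as traced above)
-> return 13

Final answer: 13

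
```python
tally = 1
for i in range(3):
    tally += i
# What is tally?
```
Trace:
  tally=1
  tally=1, i=0
  tally=2, i=1
  tally=4, i=2

Final answer: 4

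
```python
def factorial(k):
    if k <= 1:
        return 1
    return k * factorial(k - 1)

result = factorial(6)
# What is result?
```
Call trace:
factorial(k=6)
  factorial(k=5)
    factorial(k=4)
      factorial(k=3)
        factorial(k=2)
          factorial(k=1)
          -> return 1
        -> return 2
      -> return 6
    -> return 24
  -> return 120
-> return 720

Final answer: 720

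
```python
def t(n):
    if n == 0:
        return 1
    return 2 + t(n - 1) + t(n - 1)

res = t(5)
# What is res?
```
Call trace (a repeated sub-call is expanded the first time; later identical calls just restate its return value):
t(n=5)
  t(n=4)
    t(n=3)
      t(n=2)
        t(n=1)
          t(n=0)
          -> return 1
          t(n=0)
          -> return 1
        -> return 4
        t(n=1) -> return 4  (same call as traced above)
      -> return 10
      t(n=2) -> return 10  (same call as traced above)
    -> return 22
    t(n=3) -> return 22  (same call as traced above)
  -> return 46
  t(n=4) -> return 46  (same call as traced above)
-> return 94

Final answer: 94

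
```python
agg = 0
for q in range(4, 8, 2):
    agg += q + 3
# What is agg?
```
Trace:
  agg=0
  agg=7, q=4
  agg=16, q=6

Final answer: 16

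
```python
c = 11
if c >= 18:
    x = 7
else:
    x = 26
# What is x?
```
Trace:
  c=11
  c=11, x=26

Final answer: 26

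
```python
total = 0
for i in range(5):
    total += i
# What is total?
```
Trace:
  total=0
  total=0, i=0
  total=1, i=1
  total=3, i=2
  total=6, i=3
  total=10, i=4

Final answer: 10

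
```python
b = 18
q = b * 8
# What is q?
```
Trace:
  b=18
  b=18, q=144

Final answer: 144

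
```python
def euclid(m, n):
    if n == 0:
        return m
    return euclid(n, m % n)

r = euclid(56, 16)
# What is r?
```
Call trace:
euclid(m=56, n=16)
  euclid(m=16, n=8)
    euclid(m=8, n=0)
    -> return 8
  -> return 8
-> return 8

Final answer: 8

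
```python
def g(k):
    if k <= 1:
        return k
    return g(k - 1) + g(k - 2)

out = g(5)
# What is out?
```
Call trace (a repeated sub-call is expanded the first time; later identical calls just restate its return value):
g(k=5)
  g(k=4)
    g(k=3)
      g(k=2)
        g(k=1)
        -> return 1
        g(k=0)
        -> return 0
      -> return 1
      g(k=1)
      -> return 1
    -> return 2
    g(k=2) -> return 1  (same call as traced above)
  -> return 3
  g(k=3) -> return 2  (same call as traced above)
-> return 5

Final answer: 5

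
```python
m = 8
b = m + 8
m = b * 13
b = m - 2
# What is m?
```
Trace:
  m=8
  m=8, b=16
  m=208, b=16
  m=208, b=206

Final answer: 208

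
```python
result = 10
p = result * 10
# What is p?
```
Trace:
  result=10
  result=10, p=100

Final answer: 100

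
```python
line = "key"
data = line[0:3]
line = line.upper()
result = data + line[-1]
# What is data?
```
Trace:
  line='key'
  line='key', data='key'
  line='KEY', data='key'
  line='KEY', data='key', result='keyY'

Final answer: 'key'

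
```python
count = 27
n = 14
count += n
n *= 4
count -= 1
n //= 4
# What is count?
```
Trace:
  count=27
  count=27, n=14
  count=41, n=14
  count=41, n=56
  count=40, n=56
  count=40, n=14

Final answer: 40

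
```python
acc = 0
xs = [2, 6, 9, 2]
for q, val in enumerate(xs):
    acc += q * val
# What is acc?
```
Trace:
  acc=0
  acc=0, q=0, val=2
  acc=6, q=1, val=6
  acc=24, q=2, val=9
  acc=30, q=3, val=2

Final answer: 30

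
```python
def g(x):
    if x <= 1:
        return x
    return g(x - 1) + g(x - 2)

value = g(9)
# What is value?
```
Call trace (a repeated sub-call is expanded the first time; later identical calls just restate its return value):
g(x=9)
  g(x=8)
    g(x=7)
      g(x=6)
        g(x=5)
          g(x=4)
            g(x=3)
              g(x=2)
                g(x=1)
                -> return 1
                g(x=0)
                -> return 0
              -> return 1
              g(x=1)
              -> return 1
            -> return 2
            g(x=2) -> return 1  (same call as traced above)
          -> return 3
          g(x=3) -> return 2  (same call as traced above)
        -> return 5
        g(x=4) -> return 3  (same call as traced above)
      -> return 8
      g(x=5) -> return 5  (same call as traced above)
    -> return 13
    g(x=6) -> return 8  (same call as traced above)
  -> return 21
  g(x=7) -> return 13  (same call as traced above)
-> return 34

Final answer: 34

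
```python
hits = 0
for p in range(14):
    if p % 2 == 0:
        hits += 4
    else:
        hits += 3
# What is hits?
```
Trace:
  hits=0
  hits=4, p=0
  hits=7, p=1
  hits=11, p=2
  hits=14, p=3
  hits=18, p=4
  hits=21, p=5
  hits=25, p=6
  hits=28, p=7
  hits=32, p=8
  hits=35, p=9
  hits=39, p=10
  hits=42, p=11
  hits=46, p=12
  hits=49, p=13

Final answer: 49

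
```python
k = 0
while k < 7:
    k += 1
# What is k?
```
Trace:
  k=0
  k=1
  k=2
  k=3
  k=4
  k=5
  k=6
  k=7

Final answer: 7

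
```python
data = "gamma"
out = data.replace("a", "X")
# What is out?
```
Trace:
  data='gamma'
  data='gamma', out='gXmmX'

Final answer: 'gXmmX'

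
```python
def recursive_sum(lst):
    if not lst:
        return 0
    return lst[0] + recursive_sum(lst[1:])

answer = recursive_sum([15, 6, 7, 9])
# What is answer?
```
Call trace:
recursive_sum(lst=[15, 6, 7, 9])
  recursive_sum(lst=[6, 7, 9])
    recursive_sum(lst=[7, 9])
      recursive_sum(lst=[9])
        recursive_sum(lst=[])
        -> return 0
      -> return 9
    -> return 16
  -> return 22
-> return 37

Final answer: 37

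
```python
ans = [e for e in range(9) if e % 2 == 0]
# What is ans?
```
Trace:
  e=0
  e=1
  e=2
  e=3
  e=4
  e=5
  e=6
  e=7
  e=8
  ans=[0, 2, 4, 6, 8]

Final answer: [0, 2, 4, 6, 8]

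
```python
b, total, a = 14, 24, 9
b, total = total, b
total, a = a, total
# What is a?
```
Trace:
  b=14, total=24, a=9
  b=24, total=14, a=9
  b=24, total=9, a=14

Final answer: 14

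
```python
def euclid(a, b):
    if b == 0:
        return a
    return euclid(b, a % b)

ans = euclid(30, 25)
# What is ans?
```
Call trace:
euclid(a=30, b=25)
  euclid(a=25, b=5)
    euclid(a=5, b=0)
    -> return 5
  -> return 5
-> return 5

Final answer: 5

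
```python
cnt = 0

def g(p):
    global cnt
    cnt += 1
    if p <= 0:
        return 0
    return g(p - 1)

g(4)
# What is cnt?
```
Call trace:
g(p=4)
  g(p=3)
    g(p=2)
      g(p=1)
        g(p=0)
        -> return 0
      -> return 0
    -> return 0
  -> return 0
-> return 0

cnt is incremented once per call. g is entered once for each p = 4, 3, 2, 1, 0 (the p <= 0 call returns without recursing), i.e. 4 + 1 calls.
cnt = 5

Final answer: 5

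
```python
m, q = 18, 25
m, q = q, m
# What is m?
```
Trace:
  m=18, q=25
  m=25, q=18

Final answer: 25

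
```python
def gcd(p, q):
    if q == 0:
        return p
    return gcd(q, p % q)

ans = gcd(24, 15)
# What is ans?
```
Call trace:
gcd(p=24, q=15)
  gcd(p=15, q=9)
    gcd(p=9, q=6)
      gcd(p=6, q=3)
        gcd(p=3, q=0)
        -> return 3
      -> return 3
    -> return 3
  -> return 3
-> return 3

Final answer: 3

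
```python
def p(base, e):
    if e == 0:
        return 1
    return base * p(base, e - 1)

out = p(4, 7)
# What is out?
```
Call trace:
p(base=4, e=7)
  p(base=4, e=6)
    p(base=4, e=5)
      p(base=4, e=4)
        p(base=4, e=3)
          p(base=4, e=2)
            p(base=4, e=1)
              p(base=4, e=0)
              -> return 1
            -> return 4
          -> return 16
        -> return 64
      -> return 256
    -> return 1024
  -> return 4096
-> return 16384

Final answer: 16384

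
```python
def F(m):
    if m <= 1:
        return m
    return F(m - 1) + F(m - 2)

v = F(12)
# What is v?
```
Call trace (a repeated sub-call is expanded the first time; later identical calls just restate its return value):
F(m=12)
  F(m=11)
    F(m=10)
      F(m=9)
        F(m=8)
          F(m=7)
            F(m=6)
              F(m=5)
                F(m=4)
                  F(m=3)
                    F(m=2)
                      F(m=1)
                      -> return 1
                      F(m=0)
                      -> return 0
                    -> return 1
                    F(m=1)
                    -> return 1
                  -> return 2
                  F(m=2) -> return 1  (same call as traced above)
                -> return 3
                F(m=3) -> return 2  (same call as traced above)
              -> return 5
              F(m=4) -> return 3  (same call as traced above)
            -> return 8
            F(m=5) -> return 5  (same call as traced above)
          -> return 13
          F(m=6) -> return 8  (same call as traced above)
        -> return 21
        F(m=7) -> return 13  (same call as traced above)
      -> return 34
      F(m=8) -> return 21  (same call as traced above)
    -> return 55
    F(m=9) -> return 34  (same call as traced above)
  -> return 89
  F(m=10) -> return 55  (same call as traced above)
-> return 144

Final answer: 144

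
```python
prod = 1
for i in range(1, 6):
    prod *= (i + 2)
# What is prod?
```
Trace:
  prod=1
  prod=3, i=1
  prod=12, i=2
  prod=60, i=3
  prod=360, i=4
  prod=2520, i=5

Final answer: 2520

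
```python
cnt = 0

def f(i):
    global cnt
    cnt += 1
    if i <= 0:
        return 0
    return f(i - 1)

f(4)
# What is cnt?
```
Call trace:
f(i=4)
  f(i=3)
    f(i=2)
      f(i=1)
        f(i=0)
        -> return 0
      -> return 0
    -> return 0
  -> return 0
-> return 0

cnt is incremented once per call. f is entered once for each i = 4, 3, 2, 1, 0 (the i <= 0 call returns without recursing), i.e. 4 + 1 calls.
cnt = 5

Final answer: 5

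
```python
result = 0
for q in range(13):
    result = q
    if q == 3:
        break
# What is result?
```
Trace:
  result=0
  result=0, q=0
  result=1, q=1
  result=2, q=2
  result=3, q=3

Final answer: 3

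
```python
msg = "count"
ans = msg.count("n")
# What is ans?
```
Trace:
  msg='count'
  msg='count', ans=1

Final answer: 1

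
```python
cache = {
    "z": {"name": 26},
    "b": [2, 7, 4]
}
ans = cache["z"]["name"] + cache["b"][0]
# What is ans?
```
Trace:
  cache={'z': {'name': 26}, 'b': [2, 7, 4]}
  cache={'z': {'name': 26}, 'b': [2, 7, 4]}, ans=28

Final answer: 28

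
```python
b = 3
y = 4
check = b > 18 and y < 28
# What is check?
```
Trace:
  b=3
  b=3, y=4
  b=3, y=4, check=False

Final answer: False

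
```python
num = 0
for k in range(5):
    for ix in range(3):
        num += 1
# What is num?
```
Trace:
  num=0
  num=1, k=0, ix=0
  num=2, k=0, ix=1
  num=3, k=0, ix=2
  num=4, k=1, ix=0
  num=5, k=1, ix=1
  num=6, k=1, ix=2
  num=7, k=2, ix=0
  num=8, k=2, ix=1
  num=9, k=2, ix=2
  num=10, k=3, ix=0
  num=11, k=3, ix=1
  num=12, k=3, ix=2
  num=13, k=4, ix=0
  num=14, k=4, ix=1
  num=15, k=4, ix=2

Final answer: 15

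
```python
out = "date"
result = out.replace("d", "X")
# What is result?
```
Trace:
  out='date'
  out='date', result='Xate'

Final answer: 'Xate'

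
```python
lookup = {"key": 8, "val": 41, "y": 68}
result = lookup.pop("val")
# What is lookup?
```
Trace:
  lookup={'key': 8, 'val': 41, 'y': 68}
  lookup={'key': 8, 'y': 68}, result=41

Final answer: {'key': 8, 'y': 68}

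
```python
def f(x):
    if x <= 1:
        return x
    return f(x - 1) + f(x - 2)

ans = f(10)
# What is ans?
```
Call trace (a repeated sub-call is expanded the first time; later identical calls just restate its return value):
f(x=10)
  f(x=9)
    f(x=8)
      f(x=7)
        f(x=6)
          f(x=5)
            f(x=4)
              f(x=3)
                f(x=2)
                  f(x=1)
                  -> return 1
                  f(x=0)
                  -> return 0
                -> return 1
                f(x=1)
                -> return 1
              -> return 2
              f(x=2) -> return 1  (same call as traced above)
            -> return 3
            f(x=3) -> return 2  (same call as traced above)
          -> return 5
          f(x=4) -> return 3  (same call as traced above)
        -> return 8
        f(x=5) -> return 5  (same call as traced above)
      -> return 13
      f(x=6) -> return 8  (same call as traced above)
    -> return 21
    f(x=7) -> return 13  (same call as traced above)
  -> return 34
  f(x=8) -> return 21  (same call as traced above)
-> return 55

Final answer: 55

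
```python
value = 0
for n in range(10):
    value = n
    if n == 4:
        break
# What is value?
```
Trace:
  value=0
  value=0, n=0
  value=1, n=1
  value=2, n=2
  value=3, n=3
  value=4, n=4

Final answer: 4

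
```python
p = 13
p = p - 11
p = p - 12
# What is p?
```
Trace:
  p=13
  p=2
  p=-10

Final answer: -10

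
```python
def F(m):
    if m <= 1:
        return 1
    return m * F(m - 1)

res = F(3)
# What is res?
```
Call trace:
F(m=3)
  F(m=2)
    F(m=1)
    -> return 1
  -> return 2
-> return 6

Final answer: 6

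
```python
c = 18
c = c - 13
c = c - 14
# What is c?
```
Trace:
  c=18
  c=5
  c=-9

Final answer: -9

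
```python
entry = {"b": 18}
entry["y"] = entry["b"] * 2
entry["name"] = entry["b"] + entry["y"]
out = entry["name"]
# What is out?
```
Trace:
  entry={'b': 18}
  entry={'b': 18, 'y': 36}
  entry={'b': 18, 'y': 36, 'name': 54}
  entry={'b': 18, 'y': 36, 'name': 54}, out=54

Final answer: 54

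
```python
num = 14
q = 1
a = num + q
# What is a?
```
Trace:
  num=14
  num=14, q=1
  num=14, q=1, a=15

Final answer: 15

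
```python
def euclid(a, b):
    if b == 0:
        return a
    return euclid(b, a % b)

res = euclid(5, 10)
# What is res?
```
Call trace:
euclid(a=5, b=10)
  euclid(a=10, b=5)
    euclid(a=5, b=0)
    -> return 5
  -> return 5
-> return 5

Final answer: 5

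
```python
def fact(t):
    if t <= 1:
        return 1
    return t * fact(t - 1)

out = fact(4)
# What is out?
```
Call trace:
fact(t=4)
  fact(t=3)
    fact(t=2)
      fact(t=1)
      -> return 1
    -> return 2
  -> return 6
-> return 24

Final answer: 24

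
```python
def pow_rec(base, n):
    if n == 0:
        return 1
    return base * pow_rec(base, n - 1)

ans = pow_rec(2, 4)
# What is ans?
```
Call trace:
pow_rec(base=2, n=4)
  pow_rec(base=2, n=3)
    pow_rec(base=2, n=2)
      pow_rec(base=2, n=1)
        pow_rec(base=2, n=0)
        -> return 1
      -> return 2
    -> return 4
  -> return 8
-> return 16

Final answer: 16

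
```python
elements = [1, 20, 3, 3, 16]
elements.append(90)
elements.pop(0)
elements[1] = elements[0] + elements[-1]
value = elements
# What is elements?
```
Trace:
  elements=[1, 20, 3, 3, 16]
  elements=[1, 20, 3, 3, 16, 90]
  elements=[20, 3, 3, 16, 90]
  elements=[20, 110, 3, 16, 90]
  elements=[20, 110, 3, 16, 90], value=[20, 110, 3, 16, 90]

Final answer: [20, 110, 3, 16, 90]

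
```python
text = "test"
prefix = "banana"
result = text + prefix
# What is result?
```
Trace:
  text='test'
  text='test', prefix='banana'
  text='test', prefix='banana', result='testbanana'

Final answer: 'testbanana'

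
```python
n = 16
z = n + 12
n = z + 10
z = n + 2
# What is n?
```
Trace:
  n=16
  n=16, z=28
  n=38, z=28
  n=38, z=40

Final answer: 38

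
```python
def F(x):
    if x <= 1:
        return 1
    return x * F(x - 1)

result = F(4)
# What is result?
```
Call trace:
F(x=4)
  F(x=3)
    F(x=2)
      F(x=1)
      -> return 1
    -> return 2
  -> return 6
-> return 24

Final answer: 24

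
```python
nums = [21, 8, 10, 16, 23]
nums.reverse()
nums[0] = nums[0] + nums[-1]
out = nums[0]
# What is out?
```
Trace:
  nums=[21, 8, 10, 16, 23]
  nums=[23, 16, 10, 8, 21]
  nums=[44, 16, 10, 8, 21]
  nums=[44, 16, 10, 8, 21], out=44

Final answer: 44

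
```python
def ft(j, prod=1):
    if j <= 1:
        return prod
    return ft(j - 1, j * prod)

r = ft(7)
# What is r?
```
Call trace:
ft(j=7, prod=1)
  ft(j=6, prod=7)
    ft(j=5, prod=42)
      ft(j=4, prod=210)
        ft(j=3, prod=840)
          ft(j=2, prod=2520)
            ft(j=1, prod=5040)
            -> return 5040
          -> return 5040
        -> return 5040
      -> return 5040
    -> return 5040
  -> return 5040
-> return 5040

Final answer: 5040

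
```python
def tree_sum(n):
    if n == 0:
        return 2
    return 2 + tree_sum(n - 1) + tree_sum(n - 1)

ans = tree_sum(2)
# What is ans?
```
Call trace (a repeated sub-call is expanded the first time; later identical calls just restate its return value):
tree_sum(n=2)
  tree_sum(n=1)
    tree_sum(n=0)
    -> return 2
    tree_sum(n=0)
    -> return 2
  -> return 6
  tree_sum(n=1) -> return 6  (same call as traced above)
-> return 14

Final answer: 14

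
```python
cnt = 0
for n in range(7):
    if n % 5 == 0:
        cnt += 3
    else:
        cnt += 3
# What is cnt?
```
Trace:
  cnt=0
  cnt=3, n=0
  cnt=6, n=1
  cnt=9, n=2
  cnt=12, n=3
  cnt=15, n=4
  cnt=18, n=5
  cnt=21, n=6

Final answer: 21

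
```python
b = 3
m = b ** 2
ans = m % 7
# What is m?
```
Trace:
  b=3
  b=3, m=9
  b=3, m=9, ans=2

Final answer: 9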